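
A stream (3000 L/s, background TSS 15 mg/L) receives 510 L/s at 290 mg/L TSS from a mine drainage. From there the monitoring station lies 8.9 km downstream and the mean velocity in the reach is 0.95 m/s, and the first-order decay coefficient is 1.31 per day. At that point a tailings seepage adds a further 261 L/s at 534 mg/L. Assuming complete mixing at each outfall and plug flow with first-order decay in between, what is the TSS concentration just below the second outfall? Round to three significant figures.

81.3 mg/L

Mass balance: C = (3000·15.00 + 510.0·290.0) / 3510 = 192900/3510 = 54.96 mg/L; combined flow 3510 L/s.
Travel time t = 8.9·1000 / 0.95 = 9368 s = 2.602 h.
Applying C = C₀e^(−kt): 54.96 × 0.8676 = 47.68 mg/L.
Second outfall: C = (3510·47.68 + 261.0·534.0)/3771 = 81.34 mg/L.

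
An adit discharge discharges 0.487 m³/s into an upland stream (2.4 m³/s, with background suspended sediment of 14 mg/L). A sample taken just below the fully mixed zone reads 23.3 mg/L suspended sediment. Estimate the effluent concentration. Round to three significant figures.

Mass balance: 2.400·14.00 + 0.4870·Cₑ = 2.887·23.30
→ Cₑ = (2.887·23.30 − 2.400·14.00) / 0.4870 = 69.13 mg/L.

69.1 mg/L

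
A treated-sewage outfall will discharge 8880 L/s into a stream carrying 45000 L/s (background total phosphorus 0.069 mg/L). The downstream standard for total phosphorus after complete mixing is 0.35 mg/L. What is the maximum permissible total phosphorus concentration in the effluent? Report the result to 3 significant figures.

At the limit, (Qr·Cr + Qe·Cₑ)/(Qr + Qe) = 0.35:
Cₑ = (53880·0.35 − 45000·0.06900) / 8880 = 1.774 mg/L.

1.77 mg/L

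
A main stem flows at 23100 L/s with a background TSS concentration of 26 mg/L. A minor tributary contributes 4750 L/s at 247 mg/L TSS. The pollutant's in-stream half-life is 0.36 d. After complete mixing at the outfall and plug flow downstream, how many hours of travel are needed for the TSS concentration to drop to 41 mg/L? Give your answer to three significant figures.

Conservation of mass: C = (23100·26.00 + 4750·247.0) / 27850 = 1774000/27850 = 63.69 mg/L.
Half-life 0.36 d → k = ln 2 / 0.36 = 1.925 d⁻¹.
63.69·exp(−k·t) = 41 → t = ln(63.69/41)/k = 19770 s = 5.491 h.

5.49 h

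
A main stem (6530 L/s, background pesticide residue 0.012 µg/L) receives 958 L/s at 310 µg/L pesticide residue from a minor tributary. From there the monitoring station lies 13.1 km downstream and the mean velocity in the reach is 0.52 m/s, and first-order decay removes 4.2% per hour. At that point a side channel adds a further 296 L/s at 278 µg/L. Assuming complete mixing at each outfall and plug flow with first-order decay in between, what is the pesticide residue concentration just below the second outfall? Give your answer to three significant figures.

38.8 µg/L

Flow-weighted average: C = (6530·0.01200 + 958.0·310.0) / 7488 = 297100/7488 = 39.67 µg/L; combined flow 7488 L/s.
Travel time t = 13.1·1000 / 0.52 = 25190 s = 6.998 h.
4.2%/h lost → k = −ln(1 − 0.042) = 0.04291 h⁻¹.
After decay, C = 39.67 × e^(−kt) = 39.67 × 0.7406 = 29.38 µg/L.
Second outfall: C = (7488·29.38 + 296.0·278.0)/7784 = 38.84 µg/L.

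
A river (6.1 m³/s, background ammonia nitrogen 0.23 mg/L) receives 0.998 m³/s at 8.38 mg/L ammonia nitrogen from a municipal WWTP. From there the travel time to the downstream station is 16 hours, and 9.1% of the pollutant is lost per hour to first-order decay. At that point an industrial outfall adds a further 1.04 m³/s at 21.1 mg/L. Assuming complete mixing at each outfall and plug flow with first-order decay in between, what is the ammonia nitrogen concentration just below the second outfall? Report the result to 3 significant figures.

2.96 mg/L

After mixing, C = (6.100·0.2300 + 0.9980·8.380) / 7.098 = 9.766/7.098 = 1.376 mg/L; combined flow 7.098 m³/s.
9.1%/h lost → k = −ln(1 − 0.091) = 0.09541 h⁻¹.
First-order decay: C = 1.376·exp(−k·t) = 1.376·0.2173 = 0.2990 mg/L.
Second outfall: C = (7.098·0.2990 + 1.040·21.10)/8.138 = 2.957 mg/L.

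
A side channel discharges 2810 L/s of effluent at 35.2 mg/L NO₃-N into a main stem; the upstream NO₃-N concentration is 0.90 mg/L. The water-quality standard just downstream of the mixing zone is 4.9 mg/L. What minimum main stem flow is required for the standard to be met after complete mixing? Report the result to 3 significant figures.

21300 L/s

Set C_mix = 4.9: (Q·0.9000 + 2810·35.20) / (Q + 2810) = 4.9
→ Q = 2810·(35.20 − 4.9)/(4.9 − 0.9000) = 21290 L/s.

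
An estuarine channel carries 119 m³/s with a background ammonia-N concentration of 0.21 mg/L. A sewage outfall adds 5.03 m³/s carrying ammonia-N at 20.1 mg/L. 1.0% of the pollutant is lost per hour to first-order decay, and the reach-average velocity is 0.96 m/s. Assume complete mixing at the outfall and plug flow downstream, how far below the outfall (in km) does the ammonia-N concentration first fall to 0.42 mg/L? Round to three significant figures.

Flow-weighted average: C = (119.0·0.2100 + 5.030·20.10) / 124.0 = 126.1/124.0 = 1.017 mg/L.
1.0%/h lost → k = −ln(1 − 0.01) = 0.01005 h⁻¹.
Set 1.017·exp(−k·t) = 0.42 → t = ln(1.017/0.42)/k = 316600 s = 87.96 h.
Distance = v·t = 0.96·316600 = 304000 m = 304.0 km.

304 km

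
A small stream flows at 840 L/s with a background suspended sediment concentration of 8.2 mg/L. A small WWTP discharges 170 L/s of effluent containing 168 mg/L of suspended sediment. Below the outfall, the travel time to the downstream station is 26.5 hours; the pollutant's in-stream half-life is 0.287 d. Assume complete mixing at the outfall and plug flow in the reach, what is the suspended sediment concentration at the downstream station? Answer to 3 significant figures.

2.44 mg/L

Mass balance: C = (840.0·8.200 + 170.0·168.0) / 1010 = 35450/1010 = 35.10 mg/L.
Half-life 0.287 d → k = ln 2 / 0.287 = 2.415 d⁻¹.
Decay over the reach: 35.10·exp(−kt) = 35.10·0.06948 = 2.439 mg/L.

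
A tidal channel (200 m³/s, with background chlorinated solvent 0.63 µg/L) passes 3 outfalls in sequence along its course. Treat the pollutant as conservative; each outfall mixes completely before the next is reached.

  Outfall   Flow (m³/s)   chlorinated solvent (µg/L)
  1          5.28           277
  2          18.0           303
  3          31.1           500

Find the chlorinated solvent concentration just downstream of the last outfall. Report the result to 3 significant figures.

Outfall 1: combined Q = 205.3 m³/s; C = (200.0·0.6300 + 5.280·277.0)/205.3 = 7.739 µg/L.
Outfall 2: combined Q = 223.3 m³/s; C = (205.3·7.739 + 18.00·303.0)/223.3 = 31.54 µg/L.
Outfall 3: combined Q = 254.4 m³/s; C = (223.3·31.54 + 31.10·500.0)/254.4 = 88.81 µg/L.

88.8 µg/L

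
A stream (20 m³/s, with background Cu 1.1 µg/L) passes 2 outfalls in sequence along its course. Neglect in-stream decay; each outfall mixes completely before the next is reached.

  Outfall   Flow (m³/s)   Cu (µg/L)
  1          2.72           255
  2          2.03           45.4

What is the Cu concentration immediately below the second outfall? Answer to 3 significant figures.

Below outfall 1: Q → 22.72 m³/s, C = (20.00·1.100 + 2.720·255.0)/22.72 = 31.50 µg/L.
Below outfall 2: Q → 24.75 m³/s, C = (22.72·31.50 + 2.030·45.40)/24.75 = 32.64 µg/L.

32.6 µg/L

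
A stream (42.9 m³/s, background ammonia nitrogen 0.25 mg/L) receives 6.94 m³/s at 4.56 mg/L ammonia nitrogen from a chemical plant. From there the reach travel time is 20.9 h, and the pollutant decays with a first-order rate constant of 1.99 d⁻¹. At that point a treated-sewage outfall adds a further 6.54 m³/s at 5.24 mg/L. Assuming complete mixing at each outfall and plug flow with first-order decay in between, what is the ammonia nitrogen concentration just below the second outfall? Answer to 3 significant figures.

0.741 mg/L

Conservation of mass: C = (42.90·0.2500 + 6.940·4.560) / 49.84 = 42.37/49.84 = 0.8501 mg/L; combined flow 49.84 m³/s.
First-order decay: C = 0.8501·exp(−k·t) = 0.8501·0.1768 = 0.1503 mg/L.
At the second outfall, C = (49.84·0.1503 + 6.540·5.240) / (49.84 + 6.540) = 0.7407 mg/L.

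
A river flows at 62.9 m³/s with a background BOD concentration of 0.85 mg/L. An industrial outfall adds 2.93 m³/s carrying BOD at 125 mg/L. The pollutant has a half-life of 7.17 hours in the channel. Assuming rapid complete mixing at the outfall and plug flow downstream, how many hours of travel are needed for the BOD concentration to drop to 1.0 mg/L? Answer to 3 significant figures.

Conservation of mass: C = (62.90·0.8500 + 2.930·125.0) / 65.83 = 419.7/65.83 = 6.376 mg/L.
Half-life 7.17 h → k = ln 2 / 7.17 = 0.09667 h⁻¹ = 2.320 d⁻¹.
6.376·exp(−k·t) = 1.0 → t = ln(6.376/1.0)/k = 68980 s = 19.16 h.

19.2 h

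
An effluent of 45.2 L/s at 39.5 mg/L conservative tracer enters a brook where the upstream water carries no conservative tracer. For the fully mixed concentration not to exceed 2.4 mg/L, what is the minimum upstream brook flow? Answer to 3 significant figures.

699 L/s

Set C_mix = 2.4: (Q·0 + 45.20·39.50) / (Q + 45.20) = 2.4
→ Q = 45.20·(39.50 − 2.4)/(2.4 − 0) = 698.7 L/s.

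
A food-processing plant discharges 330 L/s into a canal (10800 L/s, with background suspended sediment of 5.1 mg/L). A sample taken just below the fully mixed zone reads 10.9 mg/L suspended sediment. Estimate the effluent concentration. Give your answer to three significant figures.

Mass balance: 10800·5.100 + 330.0·Cₑ = 11130·10.90
→ Cₑ = (11130·10.90 − 10800·5.100) / 330.0 = 200.7 mg/L.

201 mg/L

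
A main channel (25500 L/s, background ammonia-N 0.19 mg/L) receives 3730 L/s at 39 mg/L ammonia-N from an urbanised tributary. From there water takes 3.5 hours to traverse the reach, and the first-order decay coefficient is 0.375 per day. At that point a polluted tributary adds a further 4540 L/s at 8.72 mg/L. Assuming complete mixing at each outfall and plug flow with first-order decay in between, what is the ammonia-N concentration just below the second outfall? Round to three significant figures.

Flow-weighted average: C = (25500·0.1900 + 3730·39.00) / 29230 = 150300/29230 = 5.142 mg/L; combined flow 29230 L/s.
First-order decay: C = 5.142·exp(−k·t) = 5.142·0.9468 = 4.869 mg/L.
At the second outfall, C = (29230·4.869 + 4540·8.720) / (29230 + 4540) = 5.387 mg/L.

5.39 mg/L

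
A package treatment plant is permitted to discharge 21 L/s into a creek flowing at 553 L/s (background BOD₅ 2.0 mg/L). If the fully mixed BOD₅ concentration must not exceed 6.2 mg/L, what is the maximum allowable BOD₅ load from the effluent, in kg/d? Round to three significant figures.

212 kg/d

Mass balance at the limit: 553.0·2.000 + 21.00·Cₑ = 574.0·6.2 → Cₑ = 116.8 mg/L.
21.00 L/s = 0.02100 m³/s. Load = 0.02100 m³/s × 116.8 g/m³ × 86 400 s/d = 211.9 kg/d.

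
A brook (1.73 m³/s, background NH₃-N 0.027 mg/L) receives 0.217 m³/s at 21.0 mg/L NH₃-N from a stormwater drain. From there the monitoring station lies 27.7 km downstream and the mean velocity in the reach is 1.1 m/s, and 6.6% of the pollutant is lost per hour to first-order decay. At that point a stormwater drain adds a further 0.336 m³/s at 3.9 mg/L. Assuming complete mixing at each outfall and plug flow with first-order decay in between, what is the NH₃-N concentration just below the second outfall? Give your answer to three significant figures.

Mass balance: C = (1.730·0.02700 + 0.2170·21.00) / 1.947 = 4.604/1.947 = 2.365 mg/L; combined flow 1.947 m³/s.
Travel time t = 27.7·1000 / 1.1 = 25180 s = 6.995 h.
6.6%/h lost → k = −ln(1 − 0.066) = 0.06828 h⁻¹.
Decay over the reach: 2.365·exp(−kt) = 2.365·0.6203 = 1.467 mg/L.
At the second outfall, C = (1.947·1.467 + 0.3360·3.900) / (1.947 + 0.3360) = 1.825 mg/L.

1.82 mg/L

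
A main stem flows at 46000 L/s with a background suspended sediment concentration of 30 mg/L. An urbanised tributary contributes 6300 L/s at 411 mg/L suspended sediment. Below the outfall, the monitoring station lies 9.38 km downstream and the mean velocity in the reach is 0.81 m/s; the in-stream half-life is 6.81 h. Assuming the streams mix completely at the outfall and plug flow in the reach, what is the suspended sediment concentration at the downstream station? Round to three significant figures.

54.7 mg/L

Mixed concentration C = ΣQC/ΣQ = (46000·30.00 + 6300·411.0) / 52300 = 3969000/52300 = 75.89 mg/L.
Travel time t = 9.38·1000 / 0.81 = 11580 s = 3.217 h.
Half-life 6.81 h → k = ln 2 / 6.81 = 0.1018 h⁻¹ = 2.443 d⁻¹.
After decay, C = 75.89 × e^(−kt) = 75.89 × 0.7208 = 54.70 mg/L.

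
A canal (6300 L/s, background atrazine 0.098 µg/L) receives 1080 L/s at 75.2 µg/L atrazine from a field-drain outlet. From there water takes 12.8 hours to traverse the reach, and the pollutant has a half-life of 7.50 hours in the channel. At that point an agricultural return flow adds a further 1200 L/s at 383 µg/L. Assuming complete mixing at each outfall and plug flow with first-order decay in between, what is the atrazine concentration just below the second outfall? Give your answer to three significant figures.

56.5 µg/L

Mixed concentration C = ΣQC/ΣQ = (6300·0.09800 + 1080·75.20) / 7380 = 81830/7380 = 11.09 µg/L; combined flow 7380 L/s.
Half-life 7.50 h → k = ln 2 / 7.50 = 0.09242 h⁻¹ = 2.218 d⁻¹.
After decay, C = 11.09 × e^(−kt) = 11.09 × 0.3064 = 3.397 µg/L.
Second outfall: C = (7380·3.397 + 1200·383.0)/8580 = 56.49 µg/L.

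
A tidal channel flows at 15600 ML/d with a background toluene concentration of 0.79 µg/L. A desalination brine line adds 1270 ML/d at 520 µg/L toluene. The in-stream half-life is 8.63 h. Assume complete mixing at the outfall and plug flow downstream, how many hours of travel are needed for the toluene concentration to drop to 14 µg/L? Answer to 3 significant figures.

After mixing, C = (15600·0.7900 + 1270·520.0) / 16870 = 672700/16870 = 39.88 µg/L.
Half-life 8.63 h → k = ln 2 / 8.63 = 0.08032 h⁻¹ = 1.928 d⁻¹.
39.88·exp(−k·t) = 14 → t = ln(39.88/14)/k = 46920 s = 13.03 h.

13.0 h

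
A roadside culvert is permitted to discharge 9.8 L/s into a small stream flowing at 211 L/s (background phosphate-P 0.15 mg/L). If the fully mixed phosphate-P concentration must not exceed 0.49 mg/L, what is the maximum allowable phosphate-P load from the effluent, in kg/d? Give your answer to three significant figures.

6.61 kg/d

Mass balance at the limit: 211.0·0.1500 + 9.800·Cₑ = 220.8·0.49 → Cₑ = 7.810 mg/L.
9.800 L/s = 0.009800 m³/s. Load = 0.009800 m³/s × 7.810 g/m³ × 86 400 s/d = 6.613 kg/d.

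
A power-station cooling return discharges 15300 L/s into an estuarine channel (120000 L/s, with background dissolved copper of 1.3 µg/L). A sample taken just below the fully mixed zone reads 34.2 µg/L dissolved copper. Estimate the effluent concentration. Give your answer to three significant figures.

292 µg/L

Mass balance: 120000·1.300 + 15300·Cₑ = 135300·34.20
→ Cₑ = (135300·34.20 − 120000·1.300) / 15300 = 292.2 µg/L.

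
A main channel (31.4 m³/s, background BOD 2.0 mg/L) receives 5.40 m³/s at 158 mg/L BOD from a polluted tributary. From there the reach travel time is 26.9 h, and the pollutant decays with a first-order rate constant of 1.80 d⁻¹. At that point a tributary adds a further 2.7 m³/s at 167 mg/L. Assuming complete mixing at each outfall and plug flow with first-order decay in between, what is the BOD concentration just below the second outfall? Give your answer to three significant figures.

14.5 mg/L

Conservation of mass: C = (31.40·2.000 + 5.400·158.0) / 36.80 = 916.0/36.80 = 24.89 mg/L; combined flow 36.80 m³/s.
Applying C = C₀e^(−kt): 24.89 × 0.1330 = 3.310 mg/L.
Second outfall: C = (36.80·3.310 + 2.700·167.0)/39.50 = 14.50 mg/L.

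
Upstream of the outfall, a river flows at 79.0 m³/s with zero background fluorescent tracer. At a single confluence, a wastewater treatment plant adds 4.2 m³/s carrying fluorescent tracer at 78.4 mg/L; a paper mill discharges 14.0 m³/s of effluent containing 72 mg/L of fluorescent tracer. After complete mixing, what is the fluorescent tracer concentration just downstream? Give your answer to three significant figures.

Conservation of mass: C = (79.00·0 + 4.200·78.40 + 14.00·72.00) / 97.20 = 1337/97.20 = 13.76 mg/L.

13.8 mg/L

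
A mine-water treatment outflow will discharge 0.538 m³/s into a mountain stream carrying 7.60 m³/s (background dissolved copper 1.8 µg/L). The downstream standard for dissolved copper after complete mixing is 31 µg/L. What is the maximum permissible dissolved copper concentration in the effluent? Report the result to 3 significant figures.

At the limit, (Qr·Cr + Qe·Cₑ)/(Qr + Qe) = 31:
Cₑ = (8.138·31 − 7.600·1.800) / 0.5380 = 443.5 µg/L.

443 µg/L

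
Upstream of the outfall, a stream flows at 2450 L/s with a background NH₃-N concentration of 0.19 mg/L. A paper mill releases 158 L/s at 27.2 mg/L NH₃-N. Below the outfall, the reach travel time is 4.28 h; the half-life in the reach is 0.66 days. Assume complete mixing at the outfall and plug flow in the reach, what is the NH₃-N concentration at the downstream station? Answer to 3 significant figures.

1.51 mg/L

Flow-weighted average: C = (2450·0.1900 + 158.0·27.20) / 2608 = 4763/2608 = 1.826 mg/L.
Half-life 0.66 d → k = ln 2 / 0.66 = 1.050 d⁻¹.
Applying C = C₀e^(−kt): 1.826 × 0.8292 = 1.514 mg/L.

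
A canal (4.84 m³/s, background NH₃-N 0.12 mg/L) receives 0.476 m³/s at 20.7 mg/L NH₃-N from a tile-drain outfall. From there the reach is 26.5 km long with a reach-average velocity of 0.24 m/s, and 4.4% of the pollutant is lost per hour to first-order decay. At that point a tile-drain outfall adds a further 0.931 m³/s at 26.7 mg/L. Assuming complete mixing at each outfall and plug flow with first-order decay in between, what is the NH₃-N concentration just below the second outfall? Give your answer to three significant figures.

Mixed concentration C = ΣQC/ΣQ = (4.840·0.1200 + 0.4760·20.70) / 5.316 = 10.43/5.316 = 1.963 mg/L; combined flow 5.316 m³/s.
Travel time t = 26.5·1000 / 0.24 = 110400 s = 30.67 h.
4.4%/h lost → k = −ln(1 − 0.044) = 0.04500 h⁻¹.
First-order decay: C = 1.963·exp(−k·t) = 1.963·0.2515 = 0.4937 mg/L.
At the second outfall, C = (5.316·0.4937 + 0.9310·26.70) / (5.316 + 0.9310) = 4.399 mg/L.

4.40 mg/L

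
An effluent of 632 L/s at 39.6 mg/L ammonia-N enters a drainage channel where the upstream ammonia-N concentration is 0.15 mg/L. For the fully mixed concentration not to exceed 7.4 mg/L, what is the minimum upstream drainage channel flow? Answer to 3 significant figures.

Set C_mix = 7.4: (Q·0.1500 + 632.0·39.60) / (Q + 632.0) = 7.4
→ Q = 632.0·(39.60 − 7.4)/(7.4 − 0.1500) = 2807 L/s.

2810 L/s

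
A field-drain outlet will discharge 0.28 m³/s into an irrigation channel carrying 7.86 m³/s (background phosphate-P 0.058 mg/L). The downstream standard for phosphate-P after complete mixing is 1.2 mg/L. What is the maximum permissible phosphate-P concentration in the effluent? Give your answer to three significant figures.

33.3 mg/L

At the limit, (Qr·Cr + Qe·Cₑ)/(Qr + Qe) = 1.2:
Cₑ = (8.140·1.2 − 7.860·0.05800) / 0.2800 = 33.26 mg/L.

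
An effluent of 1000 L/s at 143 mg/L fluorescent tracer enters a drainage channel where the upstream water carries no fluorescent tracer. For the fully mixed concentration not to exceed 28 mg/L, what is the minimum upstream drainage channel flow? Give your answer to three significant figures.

Set C_mix = 28: (Q·0 + 1000·143.0) / (Q + 1000) = 28
→ Q = 1000·(143.0 − 28)/(28 − 0) = 4107 L/s.

4110 L/s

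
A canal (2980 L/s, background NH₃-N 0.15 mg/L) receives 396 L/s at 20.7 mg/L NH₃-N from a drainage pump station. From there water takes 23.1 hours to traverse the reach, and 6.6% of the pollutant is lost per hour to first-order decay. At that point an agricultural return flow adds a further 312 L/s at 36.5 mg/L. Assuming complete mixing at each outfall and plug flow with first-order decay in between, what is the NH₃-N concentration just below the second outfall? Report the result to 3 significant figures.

After mixing, C = (2980·0.1500 + 396.0·20.70) / 3376 = 8644/3376 = 2.560 mg/L; combined flow 3376 L/s.
6.6%/h lost → k = −ln(1 − 0.066) = 0.06828 h⁻¹.
Decay over the reach: 2.560·exp(−kt) = 2.560·0.2065 = 0.5289 mg/L.
Second outfall: C = (3376·0.5289 + 312.0·36.50)/3688 = 3.572 mg/L.

3.57 mg/L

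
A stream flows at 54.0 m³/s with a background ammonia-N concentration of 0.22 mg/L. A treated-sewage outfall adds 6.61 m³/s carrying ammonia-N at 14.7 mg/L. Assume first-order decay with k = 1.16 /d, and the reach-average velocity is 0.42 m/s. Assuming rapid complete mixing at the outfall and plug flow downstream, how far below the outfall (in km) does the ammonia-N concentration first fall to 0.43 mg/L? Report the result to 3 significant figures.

Flow-weighted average: C = (54.00·0.2200 + 6.610·14.70) / 60.61 = 109.0/60.61 = 1.799 mg/L.
Set 1.799·exp(−k·t) = 0.43 → t = ln(1.799/0.43)/k = 106600 s = 29.61 h.
Distance = v·t = 0.42·106600 = 44770 m = 44.77 km.

44.8 km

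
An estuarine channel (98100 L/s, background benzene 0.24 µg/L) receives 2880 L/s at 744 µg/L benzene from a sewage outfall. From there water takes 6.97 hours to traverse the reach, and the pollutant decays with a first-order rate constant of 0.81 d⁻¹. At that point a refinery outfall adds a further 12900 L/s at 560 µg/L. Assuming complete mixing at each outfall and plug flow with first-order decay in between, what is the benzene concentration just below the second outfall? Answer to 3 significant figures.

78.5 µg/L

Flow-weighted average: C = (98100·0.2400 + 2880·744.0) / 101000 = 2166000/101000 = 21.45 µg/L; combined flow 101000 L/s.
First-order decay: C = 21.45·exp(−k·t) = 21.45·0.7904 = 16.96 µg/L.
Second outfall: C = (101000·16.96 + 12900·560.0)/113900 = 78.47 µg/L.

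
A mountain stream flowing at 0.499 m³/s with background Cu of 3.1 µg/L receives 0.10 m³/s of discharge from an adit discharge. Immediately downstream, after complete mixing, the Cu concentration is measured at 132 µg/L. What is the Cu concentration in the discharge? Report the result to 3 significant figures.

775 µg/L

Mass balance: 0.4990·3.100 + 0.1000·Cₑ = 0.5990·132.0
→ Cₑ = (0.5990·132.0 − 0.4990·3.100) / 0.1000 = 775.2 µg/L.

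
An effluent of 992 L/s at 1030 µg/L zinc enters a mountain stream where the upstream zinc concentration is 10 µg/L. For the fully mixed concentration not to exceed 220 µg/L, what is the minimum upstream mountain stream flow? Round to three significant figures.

3830 L/s

Set C_mix = 220: (Q·10.00 + 992.0·1030) / (Q + 992.0) = 220
→ Q = 992.0·(1030 − 220)/(220 − 10.00) = 3826 L/s.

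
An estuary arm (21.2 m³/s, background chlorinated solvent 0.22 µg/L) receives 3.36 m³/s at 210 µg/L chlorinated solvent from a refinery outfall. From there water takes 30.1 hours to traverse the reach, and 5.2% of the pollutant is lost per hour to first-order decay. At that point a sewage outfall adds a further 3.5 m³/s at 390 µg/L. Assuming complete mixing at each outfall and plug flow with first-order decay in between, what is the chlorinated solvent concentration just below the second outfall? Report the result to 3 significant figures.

Flow-weighted average: C = (21.20·0.2200 + 3.360·210.0) / 24.56 = 710.3/24.56 = 28.92 µg/L; combined flow 24.56 m³/s.
5.2%/h lost → k = −ln(1 − 0.052) = 0.05340 h⁻¹.
First-order decay: C = 28.92·exp(−k·t) = 28.92·0.2004 = 5.796 µg/L.
At the second outfall, C = (24.56·5.796 + 3.500·390.0) / (24.56 + 3.500) = 53.72 µg/L.

53.7 µg/L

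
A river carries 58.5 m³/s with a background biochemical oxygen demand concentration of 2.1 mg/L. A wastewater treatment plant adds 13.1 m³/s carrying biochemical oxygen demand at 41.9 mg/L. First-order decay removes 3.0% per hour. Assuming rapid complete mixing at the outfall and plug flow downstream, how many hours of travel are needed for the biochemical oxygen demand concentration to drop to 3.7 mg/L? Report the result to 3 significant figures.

Mass balance: C = (58.50·2.100 + 13.10·41.90) / 71.60 = 671.7/71.60 = 9.382 mg/L.
3.0%/h lost → k = −ln(1 − 0.03) = 0.03046 h⁻¹.
9.382·exp(−k·t) = 3.7 → t = ln(9.382/3.7)/k = 110000 s = 30.55 h.

30.5 h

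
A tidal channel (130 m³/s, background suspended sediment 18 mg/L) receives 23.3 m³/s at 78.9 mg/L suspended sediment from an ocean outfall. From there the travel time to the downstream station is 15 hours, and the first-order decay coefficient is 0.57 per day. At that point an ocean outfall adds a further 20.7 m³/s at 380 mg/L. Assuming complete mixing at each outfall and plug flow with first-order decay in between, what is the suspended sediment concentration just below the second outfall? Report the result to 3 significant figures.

62.0 mg/L

Flow-weighted average: C = (130.0·18.00 + 23.30·78.90) / 153.3 = 4178/153.3 = 27.26 mg/L; combined flow 153.3 m³/s.
First-order decay: C = 27.26·exp(−k·t) = 27.26·0.7003 = 19.09 mg/L.
At the second outfall, C = (153.3·19.09 + 20.70·380.0) / (153.3 + 20.70) = 62.02 mg/L.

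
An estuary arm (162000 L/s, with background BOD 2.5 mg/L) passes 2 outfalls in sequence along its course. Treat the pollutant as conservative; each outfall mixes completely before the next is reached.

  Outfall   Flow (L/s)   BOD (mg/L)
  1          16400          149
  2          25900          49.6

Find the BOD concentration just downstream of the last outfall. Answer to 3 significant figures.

Below outfall 1: Q → 178400 L/s, C = (162000·2.500 + 16400·149.0)/178400 = 15.97 mg/L.
Below outfall 2: Q → 204300 L/s, C = (178400·15.97 + 25900·49.60)/204300 = 20.23 mg/L.

20.2 mg/L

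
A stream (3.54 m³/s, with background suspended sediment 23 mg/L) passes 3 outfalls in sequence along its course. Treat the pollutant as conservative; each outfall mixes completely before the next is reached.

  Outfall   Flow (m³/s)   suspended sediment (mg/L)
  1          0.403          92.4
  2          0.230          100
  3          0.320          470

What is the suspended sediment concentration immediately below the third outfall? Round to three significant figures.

65.0 mg/L

After outfall 1: Q = 3.540 + 0.4030 = 3.943 m³/s; C = (3.540·23.00 + 0.4030·92.40)/3.943 = 30.09 mg/L.
After outfall 2: Q = 3.943 + 0.2300 = 4.173 m³/s; C = (3.943·30.09 + 0.2300·100.0)/4.173 = 33.95 mg/L.
After outfall 3: Q = 4.173 + 0.3200 = 4.493 m³/s; C = (4.173·33.95 + 0.3200·470.0)/4.493 = 65.00 mg/L.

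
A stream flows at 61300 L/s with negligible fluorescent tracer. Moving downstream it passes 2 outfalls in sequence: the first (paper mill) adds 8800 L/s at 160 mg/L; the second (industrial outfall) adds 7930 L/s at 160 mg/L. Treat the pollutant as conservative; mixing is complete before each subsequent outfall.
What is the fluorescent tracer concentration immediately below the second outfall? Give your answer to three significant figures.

34.3 mg/L

Below outfall 1: Q → 70100 L/s, C = (61300·0 + 8800·160.0)/70100 = 20.09 mg/L.
Below outfall 2: Q → 78030 L/s, C = (70100·20.09 + 7930·160.0)/78030 = 34.30 mg/L.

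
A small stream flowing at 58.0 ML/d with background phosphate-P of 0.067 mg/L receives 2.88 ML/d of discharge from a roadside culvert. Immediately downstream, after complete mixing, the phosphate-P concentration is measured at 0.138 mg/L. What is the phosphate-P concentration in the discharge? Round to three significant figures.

1.57 mg/L

Mass balance: 58.00·0.06700 + 2.880·Cₑ = 60.88·0.1380
→ Cₑ = (60.88·0.1380 − 58.00·0.06700) / 2.880 = 1.568 mg/L.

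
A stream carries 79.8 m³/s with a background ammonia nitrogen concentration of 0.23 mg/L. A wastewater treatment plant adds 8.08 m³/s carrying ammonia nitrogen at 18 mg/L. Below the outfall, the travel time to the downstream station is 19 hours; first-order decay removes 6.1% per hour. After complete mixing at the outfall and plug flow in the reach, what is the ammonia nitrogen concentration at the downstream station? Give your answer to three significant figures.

0.564 mg/L

Mass balance: C = (79.80·0.2300 + 8.080·18.00) / 87.88 = 163.8/87.88 = 1.864 mg/L.
6.1%/h lost → k = −ln(1 − 0.061) = 0.06294 h⁻¹.
Decay over the reach: 1.864·exp(−kt) = 1.864·0.3024 = 0.5637 mg/L.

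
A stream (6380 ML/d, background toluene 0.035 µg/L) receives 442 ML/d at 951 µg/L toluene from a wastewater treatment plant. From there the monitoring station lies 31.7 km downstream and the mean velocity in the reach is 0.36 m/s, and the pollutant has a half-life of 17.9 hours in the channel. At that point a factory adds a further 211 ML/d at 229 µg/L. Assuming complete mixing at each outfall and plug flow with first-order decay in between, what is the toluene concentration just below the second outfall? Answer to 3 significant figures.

30.1 µg/L

After mixing, C = (6380·0.03500 + 442.0·951.0) / 6822 = 420600/6822 = 61.65 µg/L; combined flow 6822 ML/d.
Travel time t = 31.7·1000 / 0.36 = 88060 s = 24.46 h.
Half-life 17.9 h → k = ln 2 / 17.9 = 0.03872 h⁻¹ = 0.9294 d⁻¹.
After decay, C = 61.65 × e^(−kt) = 61.65 × 0.3878 = 23.91 µg/L.
Second outfall: C = (6822·23.91 + 211.0·229.0)/7033 = 30.06 µg/L.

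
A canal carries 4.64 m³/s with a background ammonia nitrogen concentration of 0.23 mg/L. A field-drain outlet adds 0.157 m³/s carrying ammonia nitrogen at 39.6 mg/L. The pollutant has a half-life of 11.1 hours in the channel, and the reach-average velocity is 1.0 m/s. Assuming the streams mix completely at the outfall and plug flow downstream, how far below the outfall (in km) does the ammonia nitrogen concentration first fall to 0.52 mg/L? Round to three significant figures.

Mass balance: C = (4.640·0.2300 + 0.1570·39.60) / 4.797 = 7.284/4.797 = 1.519 mg/L.
Half-life 11.1 h → k = ln 2 / 11.1 = 0.06245 h⁻¹ = 1.499 d⁻¹.
Set 1.519·exp(−k·t) = 0.52 → t = ln(1.519/0.52)/k = 61780 s = 17.16 h.
Distance = v·t = 1.0·61780 = 61780 m = 61.78 km.

61.8 km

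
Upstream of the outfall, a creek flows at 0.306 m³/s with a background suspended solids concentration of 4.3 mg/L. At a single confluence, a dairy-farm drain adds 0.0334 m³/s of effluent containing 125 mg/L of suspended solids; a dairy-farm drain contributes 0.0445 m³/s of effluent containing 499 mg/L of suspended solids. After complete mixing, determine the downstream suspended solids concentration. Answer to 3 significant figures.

Conservation of mass: C = (0.3060·4.300 + 0.03340·125.0 + 0.04450·499.0) / 0.3839 = 27.70/0.3839 = 72.14 mg/L.

72.1 mg/L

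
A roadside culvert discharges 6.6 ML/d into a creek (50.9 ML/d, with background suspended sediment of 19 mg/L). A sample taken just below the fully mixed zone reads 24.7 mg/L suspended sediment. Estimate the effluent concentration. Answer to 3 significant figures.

Mass balance: 50.90·19.00 + 6.600·Cₑ = 57.50·24.70
→ Cₑ = (57.50·24.70 − 50.90·19.00) / 6.600 = 68.66 mg/L.

68.7 mg/L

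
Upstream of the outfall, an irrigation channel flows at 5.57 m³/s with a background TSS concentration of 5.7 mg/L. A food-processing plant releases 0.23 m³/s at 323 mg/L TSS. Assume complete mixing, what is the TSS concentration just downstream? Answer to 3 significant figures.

18.3 mg/L

Mixed concentration C = ΣQC/ΣQ = (5.570·5.700 + 0.2300·323.0) / 5.800 = 106.0/5.800 = 18.28 mg/L.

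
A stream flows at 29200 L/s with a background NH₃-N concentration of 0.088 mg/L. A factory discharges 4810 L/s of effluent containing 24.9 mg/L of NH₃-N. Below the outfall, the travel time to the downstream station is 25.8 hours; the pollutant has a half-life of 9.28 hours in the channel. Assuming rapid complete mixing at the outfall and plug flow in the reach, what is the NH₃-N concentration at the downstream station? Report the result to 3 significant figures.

Flow-weighted average: C = (29200·0.08800 + 4810·24.90) / 34010 = 122300/34010 = 3.597 mg/L.
Half-life 9.28 h → k = ln 2 / 9.28 = 0.07469 h⁻¹ = 1.793 d⁻¹.
Decay over the reach: 3.597·exp(−kt) = 3.597·0.1456 = 0.5237 mg/L.

0.524 mg/L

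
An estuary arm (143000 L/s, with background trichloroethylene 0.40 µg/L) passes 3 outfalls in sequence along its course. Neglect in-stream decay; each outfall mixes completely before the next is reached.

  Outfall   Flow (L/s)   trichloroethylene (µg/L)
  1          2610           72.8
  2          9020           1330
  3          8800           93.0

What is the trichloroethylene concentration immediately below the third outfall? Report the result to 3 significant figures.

After outfall 1: Q = 143000 + 2610 = 145600 L/s; C = (143000·0.4000 + 2610·72.80)/145600 = 1.698 µg/L.
After outfall 2: Q = 145600 + 9020 = 154600 L/s; C = (145600·1.698 + 9020·1330)/154600 = 79.18 µg/L.
After outfall 3: Q = 154600 + 8800 = 163400 L/s; C = (154600·79.18 + 8800·93.00)/163400 = 79.93 µg/L.

79.9 µg/L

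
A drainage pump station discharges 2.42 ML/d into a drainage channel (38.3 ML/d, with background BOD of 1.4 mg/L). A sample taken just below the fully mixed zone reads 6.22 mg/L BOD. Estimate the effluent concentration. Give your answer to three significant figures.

Mass balance: 38.30·1.400 + 2.420·Cₑ = 40.72·6.220
→ Cₑ = (40.72·6.220 − 38.30·1.400) / 2.420 = 82.50 mg/L.

82.5 mg/L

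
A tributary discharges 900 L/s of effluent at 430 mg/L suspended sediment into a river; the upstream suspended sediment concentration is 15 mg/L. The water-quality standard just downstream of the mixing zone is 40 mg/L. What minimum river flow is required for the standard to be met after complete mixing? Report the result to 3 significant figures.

14000 L/s

Set C_mix = 40: (Q·15.00 + 900.0·430.0) / (Q + 900.0) = 40
→ Q = 900.0·(430.0 − 40)/(40 − 15.00) = 14040 L/s.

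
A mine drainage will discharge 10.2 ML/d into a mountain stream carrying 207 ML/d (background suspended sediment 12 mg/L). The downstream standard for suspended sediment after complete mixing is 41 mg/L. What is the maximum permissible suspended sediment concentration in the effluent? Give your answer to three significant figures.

At the limit, (Qr·Cr + Qe·Cₑ)/(Qr + Qe) = 41:
Cₑ = (217.2·41 − 207.0·12.00) / 10.20 = 629.5 mg/L.

630 mg/L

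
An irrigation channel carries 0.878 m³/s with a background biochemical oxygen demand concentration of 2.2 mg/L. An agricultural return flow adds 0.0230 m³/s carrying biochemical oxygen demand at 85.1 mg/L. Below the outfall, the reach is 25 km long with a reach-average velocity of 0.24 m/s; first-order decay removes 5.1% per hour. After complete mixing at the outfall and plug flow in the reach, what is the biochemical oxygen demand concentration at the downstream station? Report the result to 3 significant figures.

0.949 mg/L

After mixing, C = (0.8780·2.200 + 0.02300·85.10) / 0.9010 = 3.889/0.9010 = 4.316 mg/L.
Travel time t = 25·1000 / 0.24 = 104200 s = 28.94 h.
5.1%/h lost → k = −ln(1 − 0.051) = 0.05235 h⁻¹.
Applying C = C₀e^(−kt): 4.316 × 0.2199 = 0.9491 mg/L.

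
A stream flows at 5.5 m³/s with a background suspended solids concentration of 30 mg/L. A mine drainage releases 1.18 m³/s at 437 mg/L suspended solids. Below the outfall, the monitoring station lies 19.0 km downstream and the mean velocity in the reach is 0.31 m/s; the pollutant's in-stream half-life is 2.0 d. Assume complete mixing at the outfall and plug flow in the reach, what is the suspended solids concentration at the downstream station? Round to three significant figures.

79.7 mg/L

Mixed concentration C = ΣQC/ΣQ = (5.500·30.00 + 1.180·437.0) / 6.680 = 680.7/6.680 = 101.9 mg/L.
Travel time t = 19.0·1000 / 0.31 = 61290 s = 17.03 h.
Half-life 2.0 d → k = ln 2 / 2.0 = 0.3466 d⁻¹.
Applying C = C₀e^(−kt): 101.9 × 0.7820 = 79.69 mg/L.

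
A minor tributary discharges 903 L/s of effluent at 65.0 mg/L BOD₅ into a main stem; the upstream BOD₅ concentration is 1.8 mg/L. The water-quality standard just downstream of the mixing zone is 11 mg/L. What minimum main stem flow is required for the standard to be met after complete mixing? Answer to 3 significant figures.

Set C_mix = 11: (Q·1.800 + 903.0·65.00) / (Q + 903.0) = 11
→ Q = 903.0·(65.00 − 11)/(11 − 1.800) = 5300 L/s.

5300 L/s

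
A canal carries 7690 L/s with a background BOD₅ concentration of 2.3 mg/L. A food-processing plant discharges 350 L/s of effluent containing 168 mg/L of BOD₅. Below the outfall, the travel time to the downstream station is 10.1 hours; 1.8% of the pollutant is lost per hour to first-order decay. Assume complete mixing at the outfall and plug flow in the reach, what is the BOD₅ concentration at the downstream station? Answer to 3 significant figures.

7.92 mg/L

Mass balance: C = (7690·2.300 + 350.0·168.0) / 8040 = 76490/8040 = 9.513 mg/L.
1.8%/h lost → k = −ln(1 − 0.018) = 0.01816 h⁻¹.
Applying C = C₀e^(−kt): 9.513 × 0.8324 = 7.919 mg/L.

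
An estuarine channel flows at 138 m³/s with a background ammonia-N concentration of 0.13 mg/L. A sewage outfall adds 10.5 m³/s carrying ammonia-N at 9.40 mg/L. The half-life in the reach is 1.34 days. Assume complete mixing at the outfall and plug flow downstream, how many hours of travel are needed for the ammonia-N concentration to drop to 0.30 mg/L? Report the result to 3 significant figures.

44.7 h

Flow-weighted average: C = (138.0·0.1300 + 10.50·9.400) / 148.5 = 116.6/148.5 = 0.7855 mg/L.
Half-life 1.34 d → k = ln 2 / 1.34 = 0.5173 d⁻¹.
0.7855·exp(−k·t) = 0.30 → t = ln(0.7855/0.30)/k = 160800 s = 44.66 h.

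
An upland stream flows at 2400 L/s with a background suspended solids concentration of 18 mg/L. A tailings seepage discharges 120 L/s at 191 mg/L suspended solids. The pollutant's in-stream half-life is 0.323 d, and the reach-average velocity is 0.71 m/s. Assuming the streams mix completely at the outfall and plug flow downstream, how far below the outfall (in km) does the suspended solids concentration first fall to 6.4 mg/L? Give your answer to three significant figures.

40.3 km

After mixing, C = (2400·18.00 + 120.0·191.0) / 2520 = 66120/2520 = 26.24 mg/L.
Half-life 0.323 d → k = ln 2 / 0.323 = 2.146 d⁻¹.
Set 26.24·exp(−k·t) = 6.4 → t = ln(26.24/6.4)/k = 56810 s = 15.78 h.
Distance = v·t = 0.71·56810 = 40330 m = 40.33 km.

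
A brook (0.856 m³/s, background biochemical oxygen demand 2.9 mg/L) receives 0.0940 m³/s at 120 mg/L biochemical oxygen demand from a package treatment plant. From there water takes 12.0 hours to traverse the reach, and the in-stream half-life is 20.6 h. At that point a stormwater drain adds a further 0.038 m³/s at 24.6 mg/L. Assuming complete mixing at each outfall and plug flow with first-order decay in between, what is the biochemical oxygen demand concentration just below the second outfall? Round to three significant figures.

Mass balance: C = (0.8560·2.900 + 0.09400·120.0) / 0.9500 = 13.76/0.9500 = 14.49 mg/L; combined flow 0.9500 m³/s.
Half-life 20.6 h → k = ln 2 / 20.6 = 0.03365 h⁻¹ = 0.8076 d⁻¹.
First-order decay: C = 14.49·exp(−k·t) = 14.49·0.6678 = 9.674 mg/L.
Second outfall: C = (0.9500·9.674 + 0.03800·24.60)/0.9880 = 10.25 mg/L.

10.2 mg/L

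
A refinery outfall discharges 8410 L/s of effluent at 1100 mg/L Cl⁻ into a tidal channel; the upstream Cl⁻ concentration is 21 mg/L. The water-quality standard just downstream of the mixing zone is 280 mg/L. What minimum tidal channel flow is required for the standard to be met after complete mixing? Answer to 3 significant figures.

Set C_mix = 280: (Q·21.00 + 8410·1100) / (Q + 8410) = 280
→ Q = 8410·(1100 − 280)/(280 − 21.00) = 26630 L/s.

26600 L/s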